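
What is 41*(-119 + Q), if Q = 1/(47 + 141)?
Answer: -917211/188 ≈ -4878.8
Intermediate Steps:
Q = 1/188 ≈ 0.0053191
41*(-119 + Q) = 41*(-119 + 1/188) = 41*(-22371/188) = -917211/188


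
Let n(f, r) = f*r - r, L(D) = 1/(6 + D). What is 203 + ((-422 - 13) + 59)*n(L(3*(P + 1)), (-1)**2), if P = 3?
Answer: 5023/9 ≈ 558.11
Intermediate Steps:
n(f, r) = -r + f*r
203 + ((-422 - 13) + 59)*n(L(3*(P + 1)), (-1)**2) = 203 + ((-422 - 13) + 59)*((-1)**2*(-1 + 1/(6 + 3*(3 + 1)))) = 203 + (-435 + 59)*(1*(-1 + 1/(6 + 3*4))) = 203 - 376*(-1 + 1/(6 + 12)) = 203 - 376*(-1 + 1/18) = 203 - 376*(-17)/18 = 203 - 376*(-17/18) = 203 + 3196/9 = 5023/9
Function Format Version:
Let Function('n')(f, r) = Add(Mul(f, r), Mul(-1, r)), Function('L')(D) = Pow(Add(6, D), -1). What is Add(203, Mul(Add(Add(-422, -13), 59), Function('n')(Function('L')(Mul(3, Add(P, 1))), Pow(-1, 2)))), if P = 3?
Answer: Rational(5023, 9) ≈ 558.11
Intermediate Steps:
Function('n')(f, r) = Add(Mul(-1, r), Mul(f, r))
Add(203, Mul(Add(Add(-422, -13), 59), Function('n')(Function('L')(Mul(3, Add(P, 1))), Pow(-1, 2)))) = Add(203, Mul(Add(Add(-422, -13), 59), Mul(Pow(-1, 2), Add(-1, Pow(Add(6, Mul(3, Add(3, 1))), -1))))) = Add(203, Mul(Add(-435, 59), Mul(1, Add(-1, Pow(Add(6, Mul(3, 4)), -1))))) = Add(203, Mul(-376, Mul(1, Add(-1, Pow(Add(6, 12), -1))))) = Add(203, Mul(-376, Mul(1, Add(-1, Pow(18, -1))))) = Add(203, Mul(-376, Mul(1, Add(-1, Rational(1, 18))))) = Add(203, Mul(-376, Mul(1, Rational(-17, 18)))) = Add(203, Mul(-376, Rational(-17, 18))) = Add(203, Rational(3196, 9)) = Rational(5023, 9)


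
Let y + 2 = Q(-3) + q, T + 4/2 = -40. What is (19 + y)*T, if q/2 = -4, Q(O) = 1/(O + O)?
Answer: -371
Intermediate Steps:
T = -42 (T = -2 - 40 = -42)
Q(O) = 1/(2*O)
q = -8 (q = 2*(-4) = -8)
y = -61/6 (y = -2 + ((1/2)/(-3) - 8) = -2 + ((1/2)*(-1/3) - 8) = -2 + (-1/6 - 8) = -2 - 49/6 = -61/6 ≈ -10.167)
(19 + y)*T = (19 - 61/6)*(-42) = (53/6)*(-42) = -371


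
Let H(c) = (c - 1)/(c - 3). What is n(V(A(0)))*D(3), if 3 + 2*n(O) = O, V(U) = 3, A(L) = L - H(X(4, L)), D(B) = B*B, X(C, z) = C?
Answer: 0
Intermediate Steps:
H(c) = (-1 + c)/(-3 + c)
D(B) = B²
A(L) = -3 + L (A(L) = L - (-1 + 4)/(-3 + 4) = L - 3/1 = L - 3 = -3 + L)
n(O) = -3/2 + O/2
n(V(A(0)))*D(3) = (-3/2 + (½)*3)*3² = (-3/2 + 3/2)*9 = 0*9 = 0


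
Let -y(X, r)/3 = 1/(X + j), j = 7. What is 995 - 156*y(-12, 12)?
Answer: 4507/5 ≈ 901.40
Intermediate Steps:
y(X, r) = -3/(7 + X) (y(X, r) = -3/(X + 7) = -3/(7 + X))
995 - 156*y(-12, 12) = 995 - (-468)/(7 - 12) = 995 - (-468)/(-5) = 995 - (-468)*(-1)/5 = 995 - 156*3/5 = 995 - 468/5 = 4507/5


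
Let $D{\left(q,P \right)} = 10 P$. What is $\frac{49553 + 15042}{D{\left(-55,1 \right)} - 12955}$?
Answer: $- \frac{12919}{2589} \approx -4.99$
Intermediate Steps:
$\frac{49553 + 15042}{D{\left(-55,1 \right)} - 12955} = \frac{49553 + 15042}{10 \cdot 1 - 12955} = \frac{64595}{10 - 12955} = \frac{64595}{-12945} = 64595 \left(- \frac{1}{12945}\right) = - \frac{12919}{2589}$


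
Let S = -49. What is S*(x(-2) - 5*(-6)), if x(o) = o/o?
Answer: -1519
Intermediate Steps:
x(o) = 1
S*(x(-2) - 5*(-6)) = -49*(1 - 5*(-6)) = -49*(1 + 30) = -49*31 = -1519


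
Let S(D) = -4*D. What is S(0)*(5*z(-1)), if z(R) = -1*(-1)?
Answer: 0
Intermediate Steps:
z(R) = 1
S(0)*(5*z(-1)) = (-4*0)*(5*1) = 0*5 = 0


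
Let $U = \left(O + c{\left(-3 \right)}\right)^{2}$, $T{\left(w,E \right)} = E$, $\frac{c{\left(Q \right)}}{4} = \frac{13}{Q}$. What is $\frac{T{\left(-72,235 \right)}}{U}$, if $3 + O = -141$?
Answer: $\frac{2115}{234256} \approx 0.0090286$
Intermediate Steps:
$c{\left(Q \right)} = \frac{52}{Q}$ ($c{\left(Q \right)} = 4 \frac{13}{Q} = \frac{52}{Q}$)
$O = -144$ ($O = -3 - 141 = -144$)
$U = \frac{234256}{9}$ ($U = \left(-144 + \frac{52}{-3}\right)^{2} = \left(-144 + 52 \left(- \frac{1}{3}\right)\right)^{2} = \left(-144 - \frac{52}{3}\right)^{2} = \left(- \frac{484}{3}\right)^{2} = \frac{234256}{9} \approx 26028.0$)
$\frac{T{\left(-72,235 \right)}}{U} = \frac{235}{\frac{234256}{9}} = 235 \cdot \frac{9}{234256} = \frac{2115}{234256}$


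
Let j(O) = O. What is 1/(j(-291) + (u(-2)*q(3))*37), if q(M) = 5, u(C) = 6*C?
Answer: -1/2511 ≈ -0.00039825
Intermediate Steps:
1/(j(-291) + (u(-2)*q(3))*37) = 1/(-291 + ((6*(-2))*5)*37) = 1/(-291 - 12*5*37) = 1/(-291 - 60*37) = 1/(-291 - 2220) = 1/(-2511) = -1/2511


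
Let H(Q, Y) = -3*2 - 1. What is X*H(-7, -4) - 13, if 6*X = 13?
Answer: -169/6 ≈ -28.167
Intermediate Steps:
X = 13/6 (X = (⅙)*13 = 13/6 ≈ 2.1667)
H(Q, Y) = -7 (H(Q, Y) = -6 - 1 = -7)
X*H(-7, -4) - 13 = (13/6)*(-7) - 13 = -91/6 - 13 = -169/6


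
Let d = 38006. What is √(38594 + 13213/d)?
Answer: √55747838426662/38006 ≈ 196.45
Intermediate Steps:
√(38594 + 13213/d) = √(38594 + 13213/38006) = √(1466816777/38006) = √55747838426662/38006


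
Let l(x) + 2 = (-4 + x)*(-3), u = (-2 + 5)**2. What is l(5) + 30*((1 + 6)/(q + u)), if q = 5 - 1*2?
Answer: 25/2 ≈ 12.500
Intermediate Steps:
u = 9 (u = 3**2 = 9)
l(x) = 10 - 3*x (l(x) = -2 + (-4 + x)*(-3) = -2 + (12 - 3*x) = 10 - 3*x)
q = 3 (q = 5 - 2 = 3)
l(5) + 30*((1 + 6)/(q + u)) = (10 - 3*5) + 30*((1 + 6)/(3 + 9)) = (10 - 15) + 30*(7/12) = -5 + 30*(7*(1/12)) = -5 + 30*(7/12) = -5 + 35/2 = 25/2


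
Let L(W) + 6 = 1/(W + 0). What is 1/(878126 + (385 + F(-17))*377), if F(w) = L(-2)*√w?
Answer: 4093084/4188742494381 + 9802*I*√17/4188742494381 ≈ 9.7716e-7 + 9.6484e-9*I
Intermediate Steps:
L(W) = -6 + 1/W (L(W) = -6 + 1/(W + 0) = -6 + 1/W)
F(w) = -13*√w/2 (F(w) = (-6 + 1/(-2))*√w = (-6 - ½)*√w = -13*√w/2)
1/(878126 + (385 + F(-17))*377) = 1/(878126 + (385 - 13*I*√17/2)*377) = 1/(878126 + (145145 - 4901*I*√17/2)) = 1/(1023271 - 4901*I*√17/2)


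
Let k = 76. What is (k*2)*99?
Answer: 15048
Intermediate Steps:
(k*2)*99 = (76*2)*99 = 152*99 = 15048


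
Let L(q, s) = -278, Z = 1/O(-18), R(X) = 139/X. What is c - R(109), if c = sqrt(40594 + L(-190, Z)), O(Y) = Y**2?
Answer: -139/109 + 2*sqrt(10079) ≈ 199.51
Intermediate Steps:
Z = 1/324 (Z = 1/((-18)**2) = 1/324 ≈ 0.0030864)
c = 2*sqrt(10079) (c = sqrt(40594 - 278) = sqrt(40316) = 2*sqrt(10079) ≈ 200.79)
c - R(109) = 2*sqrt(10079) - 139/109 = -139/109 + 2*sqrt(10079)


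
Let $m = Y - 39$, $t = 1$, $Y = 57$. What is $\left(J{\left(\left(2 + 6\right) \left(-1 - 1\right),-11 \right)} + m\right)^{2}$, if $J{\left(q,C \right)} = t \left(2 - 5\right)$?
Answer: $225$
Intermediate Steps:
$J{\left(q,C \right)} = -3$ ($J{\left(q,C \right)} = 1 \left(2 - 5\right) = 1 \left(-3\right) = -3$)
$m = 18$ ($m = 57 - 39 = 18$)
$\left(J{\left(\left(2 + 6\right) \left(-1 - 1\right),-11 \right)} + m\right)^{2} = \left(-3 + 18\right)^{2} = 15^{2} = 225$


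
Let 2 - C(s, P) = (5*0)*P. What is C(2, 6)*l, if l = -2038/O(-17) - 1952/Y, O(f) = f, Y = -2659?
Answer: 10904452/45203 ≈ 241.23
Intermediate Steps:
C(s, P) = 2 (C(s, P) = 2 - 5*0*P = 2 - 0*P = 2 - 1*0 = 2 + 0 = 2)
l = 5452226/45203 (l = -2038/(-17) - 1952/(-2659) = -2038*(-1/17) - 1952*(-1/2659) = 2038/17 + 1952/2659 = 5452226/45203 ≈ 120.62)
C(2, 6)*l = 2*(5452226/45203) = 10904452/45203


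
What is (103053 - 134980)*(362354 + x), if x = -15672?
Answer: -11068516214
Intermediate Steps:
(103053 - 134980)*(362354 + x) = (103053 - 134980)*(362354 - 15672) = -31927*346682 = -11068516214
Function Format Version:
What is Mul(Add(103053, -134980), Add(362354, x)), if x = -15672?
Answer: -11068516214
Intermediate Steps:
Mul(Add(103053, -134980), Add(362354, x)) = Mul(Add(103053, -134980), Add(362354, -15672)) = Mul(-31927, 346682) = -11068516214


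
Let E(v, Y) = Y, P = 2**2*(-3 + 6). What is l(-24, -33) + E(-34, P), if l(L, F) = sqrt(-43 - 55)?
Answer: 12 + 7*I*sqrt(2) ≈ 12.0 + 9.8995*I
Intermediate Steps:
l(L, F) = 7*I*sqrt(2) (l(L, F) = sqrt(-98) = 7*I*sqrt(2))
P = 12 (P = 4*3 = 12)
l(-24, -33) + E(-34, P) = 7*I*sqrt(2) + 12 = 12 + 7*I*sqrt(2)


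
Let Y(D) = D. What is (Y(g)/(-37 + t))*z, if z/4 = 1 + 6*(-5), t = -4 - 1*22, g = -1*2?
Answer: -232/63 ≈ -3.6825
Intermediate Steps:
g = -2
t = -26 (t = -4 - 22 = -26)
z = -116 (z = 4*(1 + 6*(-5)) = 4*(1 - 30) = 4*(-29) = -116)
(Y(g)/(-37 + t))*z = -2/(-37 - 26)*(-116) = -2/(-63)*(-116) = -2*(-1/63)*(-116) = (2/63)*(-116) = -232/63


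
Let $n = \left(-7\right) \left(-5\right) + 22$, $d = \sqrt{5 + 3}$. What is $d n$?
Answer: $114 \sqrt{2} \approx 161.22$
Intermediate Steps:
$d = 2 \sqrt{2}$ ($d = \sqrt{8} = 2 \sqrt{2} \approx 2.8284$)
$n = 57$ ($n = 35 + 22 = 57$)
$d n = 2 \sqrt{2} \cdot 57 = 114 \sqrt{2}$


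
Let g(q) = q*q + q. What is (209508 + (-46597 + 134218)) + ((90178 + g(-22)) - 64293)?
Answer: 323476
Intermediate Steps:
g(q) = q + q² (g(q) = q² + q = q + q²)
(209508 + (-46597 + 134218)) + ((90178 + g(-22)) - 64293) = (209508 + (-46597 + 134218)) + ((90178 - 22*(1 - 22)) - 64293) = (209508 + 87621) + ((90178 - 22*(-21)) - 64293) = 297129 + ((90178 + 462) - 64293) = 297129 + (90640 - 64293) = 297129 + 26347 = 323476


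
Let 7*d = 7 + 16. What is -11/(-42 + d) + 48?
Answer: 13085/271 ≈ 48.284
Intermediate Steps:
d = 23/7 (d = (7 + 16)/7 = (⅐)*23 = 23/7 ≈ 3.2857)
-11/(-42 + d) + 48 = -11/(-42 + 23/7) + 48 = -11/(-271/7) + 48 = -7/271*(-11) + 48 = 77/271 + 48 = 13085/271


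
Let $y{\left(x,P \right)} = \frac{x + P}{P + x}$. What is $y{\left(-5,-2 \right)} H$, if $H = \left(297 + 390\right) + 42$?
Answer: $729$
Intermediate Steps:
$H = 729$ ($H = 687 + 42 = 729$)
$y{\left(x,P \right)} = 1$ ($y{\left(x,P \right)} = \frac{P + x}{P + x} = 1$)
$y{\left(-5,-2 \right)} H = 1 \cdot 729 = 729$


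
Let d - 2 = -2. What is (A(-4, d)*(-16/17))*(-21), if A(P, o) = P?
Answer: -1344/17 ≈ -79.059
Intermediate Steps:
d = 0 (d = 2 - 2 = 0)
(A(-4, d)*(-16/17))*(-21) = -(-64)/17*(-21) = -4*(-16/17)*(-21) = (64/17)*(-21) = -1344/17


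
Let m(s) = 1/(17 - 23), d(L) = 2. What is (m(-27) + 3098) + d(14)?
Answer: 18599/6 ≈ 3099.8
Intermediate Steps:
m(s) = -⅙ (m(s) = 1/(-6) = -⅙)
(m(-27) + 3098) + d(14) = (-⅙ + 3098) + 2 = 18587/6 + 2 = 18599/6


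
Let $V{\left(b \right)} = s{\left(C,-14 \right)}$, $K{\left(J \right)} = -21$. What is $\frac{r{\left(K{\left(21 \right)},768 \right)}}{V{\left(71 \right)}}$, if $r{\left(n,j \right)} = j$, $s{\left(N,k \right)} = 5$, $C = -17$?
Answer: $\frac{768}{5} \approx 153.6$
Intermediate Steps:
$V{\left(b \right)} = 5$
$\frac{r{\left(K{\left(21 \right)},768 \right)}}{V{\left(71 \right)}} = \frac{768}{5}$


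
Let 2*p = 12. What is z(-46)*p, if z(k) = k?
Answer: -276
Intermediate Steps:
p = 6 (p = (1/2)*12 = 6)
z(-46)*p = -46*6 = -276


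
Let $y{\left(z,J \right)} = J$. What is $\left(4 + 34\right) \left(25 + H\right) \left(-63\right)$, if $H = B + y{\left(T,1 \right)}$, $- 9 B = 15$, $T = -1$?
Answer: $-58254$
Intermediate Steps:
$B = - \frac{5}{3}$ ($B = \left(- \frac{1}{9}\right) 15 = - \frac{5}{3} \approx -1.6667$)
$H = - \frac{2}{3}$ ($H = - \frac{5}{3} + 1 = - \frac{2}{3} \approx -0.66667$)
$\left(4 + 34\right) \left(25 + H\right) \left(-63\right) = \left(4 + 34\right) \left(25 - \frac{2}{3}\right) \left(-63\right) = 38 \cdot \frac{73}{3} \left(-63\right) = \frac{2774}{3} \left(-63\right) = -58254$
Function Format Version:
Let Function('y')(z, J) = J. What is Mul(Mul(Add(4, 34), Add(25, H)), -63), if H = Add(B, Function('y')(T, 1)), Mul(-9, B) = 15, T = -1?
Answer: -58254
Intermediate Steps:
B = Rational(-5, 3) (B = Mul(Rational(-1, 9), 15) = Rational(-5, 3) ≈ -1.6667)
H = Rational(-2, 3) (H = Add(Rational(-5, 3), 1) = Rational(-2, 3) ≈ -0.66667)
Mul(Mul(Add(4, 34), Add(25, H)), -63) = Mul(Mul(Add(4, 34), Add(25, Rational(-2, 3))), -63) = Mul(Mul(38, Rational(73, 3)), -63) = Mul(Rational(2774, 3), -63) = -58254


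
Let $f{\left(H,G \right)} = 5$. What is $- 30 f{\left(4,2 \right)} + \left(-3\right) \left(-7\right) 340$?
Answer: $6990$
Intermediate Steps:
$- 30 f{\left(4,2 \right)} + \left(-3\right) \left(-7\right) 340 = \left(-30\right) 5 + \left(-3\right) \left(-7\right) 340 = -150 + 21 \cdot 340 = -150 + 7140 = 6990$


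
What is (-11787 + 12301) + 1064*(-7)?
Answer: -6934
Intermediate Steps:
(-11787 + 12301) + 1064*(-7) = 514 - 7448 = -6934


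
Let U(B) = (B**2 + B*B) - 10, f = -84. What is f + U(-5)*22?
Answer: 796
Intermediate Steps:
U(B) = -10 + 2*B**2 (U(B) = (B**2 + B**2) - 10 = 2*B**2 - 10 = -10 + 2*B**2)
f + U(-5)*22 = -84 + (-10 + 2*(-5)**2)*22 = -84 + (-10 + 2*25)*22 = -84 + (-10 + 50)*22 = -84 + 40*22 = -84 + 880 = 796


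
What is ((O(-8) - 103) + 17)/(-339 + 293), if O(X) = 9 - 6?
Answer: 83/46 ≈ 1.8043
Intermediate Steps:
O(X) = 3
((O(-8) - 103) + 17)/(-339 + 293) = ((3 - 103) + 17)/(-339 + 293) = (-100 + 17)/(-46) = -83*(-1/46) = 83/46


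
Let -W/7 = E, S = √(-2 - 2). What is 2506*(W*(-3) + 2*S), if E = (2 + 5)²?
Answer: 2578674 + 10024*I ≈ 2.5787e+6 + 10024.0*I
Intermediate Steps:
S = 2*I (S = √(-4) = 2*I ≈ 2.0*I)
E = 49 (E = 7² = 49)
W = -343 (W = -7*49 = -343)
2506*(W*(-3) + 2*S) = 2506*(-343*(-3) + 2*(2*I)) = 2506*(1029 + 4*I) = 2578674 + 10024*I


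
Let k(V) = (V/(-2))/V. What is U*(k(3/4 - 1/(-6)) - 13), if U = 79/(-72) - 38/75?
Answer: 8661/400 ≈ 21.652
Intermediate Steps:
U = -2887/1800 (U = 79*(-1/72) - 38*1/75 = -79/72 - 38/75 = -2887/1800 ≈ -1.6039)
k(V) = -½ (k(V) = (V*(-½))/V = (-V/2)/V = -½)
U*(k(3/4 - 1/(-6)) - 13) = -2887*(-½ - 13)/1800 = -2887/1800*(-27/2) = 8661/400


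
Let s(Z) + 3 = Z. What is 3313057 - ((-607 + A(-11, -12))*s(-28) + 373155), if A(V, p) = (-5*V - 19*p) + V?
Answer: 2929517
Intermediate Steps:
s(Z) = -3 + Z
A(V, p) = -19*p - 4*V (A(V, p) = (-19*p - 5*V) + V = -19*p - 4*V)
3313057 - ((-607 + A(-11, -12))*s(-28) + 373155) = 3313057 - ((-607 + (-19*(-12) - 4*(-11)))*(-3 - 28) + 373155) = 3313057 - ((-607 + (228 + 44))*(-31) + 373155) = 3313057 - ((-607 + 272)*(-31) + 373155) = 3313057 - (-335*(-31) + 373155) = 3313057 - (10385 + 373155) = 3313057 - 1*383540 = 3313057 - 383540 = 2929517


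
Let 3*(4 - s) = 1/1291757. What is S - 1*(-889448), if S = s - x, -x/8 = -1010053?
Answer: -27866965253413/3875271 ≈ -7.1910e+6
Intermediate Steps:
x = 8080424 (x = -8*(-1010053) = 8080424)
s = 15501083/3875271 (s = 4 - ⅓/1291757 = 4 - ⅓*1/1291757 = 4 - 1/3875271 = 15501083/3875271 ≈ 4.0000)
S = -31313817293821/3875271 (S = 15501083/3875271 - 1*8080424 = 15501083/3875271 - 8080424 = -31313817293821/3875271 ≈ -8.0804e+6)
S - 1*(-889448) = -31313817293821/3875271 - 1*(-889448) = -31313817293821/3875271 + 889448 = -27866965253413/3875271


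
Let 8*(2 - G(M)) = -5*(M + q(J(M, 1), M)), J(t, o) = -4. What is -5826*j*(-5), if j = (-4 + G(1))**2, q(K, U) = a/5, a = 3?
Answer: 29130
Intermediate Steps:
q(K, U) = 3/5
G(M) = 19/8 + 5*M/8 (G(M) = 2 - (-5)*(M + 3/5)/8 = 2 - (-5)*(3/5 + M)/8 = 2 - (-3 - 5*M)/8 = 2 + (3/8 + 5*M/8) = 19/8 + 5*M/8)
j = 1 (j = (-4 + (19/8 + (5/8)*1))**2 = (-4 + (19/8 + 5/8))**2 = (-4 + 3)**2 = (-1)**2 = 1)
-5826*j*(-5) = -5826*(-5) = 29130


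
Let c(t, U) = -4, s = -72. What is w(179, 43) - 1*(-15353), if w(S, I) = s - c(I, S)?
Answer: 15285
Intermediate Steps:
w(S, I) = -68 (w(S, I) = -72 - 1*(-4) = -72 + 4 = -68)
w(179, 43) - 1*(-15353) = -68 - 1*(-15353) = -68 + 15353 = 15285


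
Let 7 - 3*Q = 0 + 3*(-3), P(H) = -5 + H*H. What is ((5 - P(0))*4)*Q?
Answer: 640/3 ≈ 213.33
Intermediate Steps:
P(H) = -5 + H²
Q = 16/3 (Q = 7/3 - (0 + 3*(-3))/3 = 7/3 - (0 - 9)/3 = 7/3 - ⅓*(-9) = 7/3 + 3 = 16/3 ≈ 5.3333)
((5 - P(0))*4)*Q = ((5 - (-5 + 0²))*4)*(16/3) = ((5 - (-5 + 0))*4)*(16/3) = ((5 - 1*(-5))*4)*(16/3) = ((5 + 5)*4)*(16/3) = (10*4)*(16/3) = 40*(16/3) = 640/3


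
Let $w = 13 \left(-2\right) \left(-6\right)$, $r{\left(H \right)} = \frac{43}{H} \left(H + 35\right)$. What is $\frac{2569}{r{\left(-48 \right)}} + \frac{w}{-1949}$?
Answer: $\frac{240247884}{1089491} \approx 220.51$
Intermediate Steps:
$r{\left(H \right)} = \frac{43 \left(35 + H\right)}{H}$ ($r{\left(H \right)} = \frac{43}{H} \left(35 + H\right) = \frac{43 \left(35 + H\right)}{H}$)
$w = 156$ ($w = \left(-26\right) \left(-6\right) = 156$)
$\frac{2569}{r{\left(-48 \right)}} + \frac{w}{-1949} = \frac{2569}{43 + \frac{1505}{-48}} + \frac{156}{-1949} = \frac{2569}{43 + 1505 \left(- \frac{1}{48}\right)} + 156 \left(- \frac{1}{1949}\right) = \frac{2569}{43 - \frac{1505}{48}} - \frac{156}{1949} = \frac{2569}{\frac{559}{48}} - \frac{156}{1949} = 2569 \cdot \frac{48}{559} - \frac{156}{1949} = \frac{123312}{559} - \frac{156}{1949} = \frac{240247884}{1089491}$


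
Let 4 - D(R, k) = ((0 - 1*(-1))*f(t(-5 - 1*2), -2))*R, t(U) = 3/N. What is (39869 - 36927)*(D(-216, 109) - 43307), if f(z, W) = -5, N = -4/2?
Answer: -130574786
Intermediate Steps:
N = -2 (N = -4*½ = -2)
t(U) = -3/2 (t(U) = 3/(-2) = 3*(-½) = -3/2)
D(R, k) = 4 + 5*R (D(R, k) = 4 - (0 - 1*(-1))*(-5)*R = 4 - (0 + 1)*(-5)*R = 4 - 1*(-5)*R = 4 - (-5)*R = 4 + 5*R)
(39869 - 36927)*(D(-216, 109) - 43307) = (39869 - 36927)*((4 + 5*(-216)) - 43307) = 2942*((4 - 1080) - 43307) = 2942*(-1076 - 43307) = 2942*(-44383) = -130574786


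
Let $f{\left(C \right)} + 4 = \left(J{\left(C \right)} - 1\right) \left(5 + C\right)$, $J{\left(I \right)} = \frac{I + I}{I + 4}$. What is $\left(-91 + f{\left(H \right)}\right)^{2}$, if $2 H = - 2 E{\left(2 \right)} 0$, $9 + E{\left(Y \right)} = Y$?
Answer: $10000$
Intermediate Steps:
$E{\left(Y \right)} = -9 + Y$
$J{\left(I \right)} = \frac{2 I}{4 + I}$
$H = 0$ ($H = \frac{- 2 \left(-9 + 2\right) 0}{2} = \frac{\left(-2\right) \left(-7\right) 0}{2} = \frac{14 \cdot 0}{2} = \frac{1}{2} \cdot 0 = 0$)
$f{\left(C \right)} = -4 + \left(-1 + \frac{2 C}{4 + C}\right) \left(5 + C\right)$ ($f{\left(C \right)} = -4 + \left(\frac{2 C}{4 + C} - 1\right) \left(5 + C\right) = -4 + \left(-1 + \frac{2 C}{4 + C}\right) \left(5 + C\right)$)
$\left(-91 + f{\left(H \right)}\right)^{2} = \left(-91 + \frac{-36 + 0^{2} - 0}{4 + 0}\right)^{2} = \left(-91 + \frac{-36 + 0 + 0}{4}\right)^{2} = \left(-91 + \frac{1}{4} \left(-36\right)\right)^{2} = \left(-91 - 9\right)^{2} = \left(-100\right)^{2} = 10000$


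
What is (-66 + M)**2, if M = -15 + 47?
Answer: 1156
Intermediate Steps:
M = 32
(-66 + M)**2 = (-66 + 32)**2 = (-34)**2 = 1156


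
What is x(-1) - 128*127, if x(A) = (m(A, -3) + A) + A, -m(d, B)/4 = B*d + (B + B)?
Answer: -16246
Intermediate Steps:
m(d, B) = -8*B - 4*B*d (m(d, B) = -4*(B*d + (B + B)) = -4*(B*d + 2*B) = -4*(2*B + B*d) = -8*B - 4*B*d)
x(A) = 24 + 14*A (x(A) = (-4*(-3)*(2 + A) + A) + A = ((24 + 12*A) + A) + A = (24 + 13*A) + A = 24 + 14*A)
x(-1) - 128*127 = (24 + 14*(-1)) - 128*127 = (24 - 14) - 16256 = 10 - 16256 = -16246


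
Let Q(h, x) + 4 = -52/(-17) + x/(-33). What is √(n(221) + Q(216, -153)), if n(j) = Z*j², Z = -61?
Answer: 2*I*√26045761863/187 ≈ 1726.1*I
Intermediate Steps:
Q(h, x) = -16/17 - x/33 (Q(h, x) = -4 + (-52/(-17) + x/(-33)) = -4 + (-52*(-1/17) + x*(-1/33)) = -4 + (52/17 - x/33) = -16/17 - x/33)
n(j) = -61*j²
√(n(221) + Q(216, -153)) = √(-61*221² + (-16/17 - 1/33*(-153))) = √(-61*48841 + (-16/17 + 51/11)) = √(-2979301 + 691/187) = √(-557128596/187) = 2*I*√26045761863/187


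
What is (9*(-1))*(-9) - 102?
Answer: -21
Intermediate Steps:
(9*(-1))*(-9) - 102 = -9*(-9) - 102 = 81 - 102 = -21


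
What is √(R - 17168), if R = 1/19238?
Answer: 7*I*√129671180346/19238 ≈ 131.03*I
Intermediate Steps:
R = 1/19238 ≈ 5.1980e-5
√(R - 17168) = √(1/19238 - 17168) = √(-330277983/19238) = 7*I*√129671180346/19238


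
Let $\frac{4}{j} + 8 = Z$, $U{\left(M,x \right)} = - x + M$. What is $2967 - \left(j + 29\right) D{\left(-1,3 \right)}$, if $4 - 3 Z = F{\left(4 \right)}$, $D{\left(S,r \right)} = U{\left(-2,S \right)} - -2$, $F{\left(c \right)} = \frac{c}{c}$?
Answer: $\frac{20570}{7} \approx 2938.6$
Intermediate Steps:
$F{\left(c \right)} = 1$
$U{\left(M,x \right)} = M - x$
$D{\left(S,r \right)} = - S$ ($D{\left(S,r \right)} = \left(-2 - S\right) - -2 = \left(-2 - S\right) + 2 = - S$)
$Z = 1$ ($Z = \frac{4}{3} - \frac{1}{3} = 1$)
$j = - \frac{4}{7}$ ($j = \frac{4}{-8 + 1} = \frac{4}{-7} = 4 \left(- \frac{1}{7}\right) = - \frac{4}{7} \approx -0.57143$)
$2967 - \left(j + 29\right) D{\left(-1,3 \right)} = 2967 - \left(- \frac{4}{7} + 29\right) \left(\left(-1\right) \left(-1\right)\right) = 2967 - \frac{199}{7} \cdot 1 = 2967 - \frac{199}{7} = \frac{20570}{7}$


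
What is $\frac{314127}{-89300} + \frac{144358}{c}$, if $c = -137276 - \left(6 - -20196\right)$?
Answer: $- \frac{1641033187}{370073300} \approx -4.4343$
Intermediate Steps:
$c = -157478$ ($c = -137276 - \left(6 + 20196\right) = -137276 - 20202 = -157478$)
$\frac{314127}{-89300} + \frac{144358}{c} = \frac{314127}{-89300} + \frac{144358}{-157478} = 314127 \left(- \frac{1}{89300}\right) + 144358 \left(- \frac{1}{157478}\right) = - \frac{16533}{4700} - \frac{72179}{78739} = - \frac{1641033187}{370073300}$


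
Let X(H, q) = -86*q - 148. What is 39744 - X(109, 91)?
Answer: 47718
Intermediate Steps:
X(H, q) = -148 - 86*q
39744 - X(109, 91) = 39744 - (-148 - 86*91) = 39744 - (-148 - 7826) = 39744 - 1*(-7974) = 39744 + 7974 = 47718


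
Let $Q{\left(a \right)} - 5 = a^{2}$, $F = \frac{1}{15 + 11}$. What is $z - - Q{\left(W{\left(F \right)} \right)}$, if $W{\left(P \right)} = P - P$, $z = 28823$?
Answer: $28828$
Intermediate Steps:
$F = \frac{1}{26} \approx 0.038462$
$W{\left(P \right)} = 0$
$Q{\left(a \right)} = 5 + a^{2}$
$z - - Q{\left(W{\left(F \right)} \right)} = 28823 - - (5 + 0^{2}) = 28823 - - (5 + 0) = 28823 - \left(-1\right) 5 = 28823 - -5 = 28823 + 5 = 28828$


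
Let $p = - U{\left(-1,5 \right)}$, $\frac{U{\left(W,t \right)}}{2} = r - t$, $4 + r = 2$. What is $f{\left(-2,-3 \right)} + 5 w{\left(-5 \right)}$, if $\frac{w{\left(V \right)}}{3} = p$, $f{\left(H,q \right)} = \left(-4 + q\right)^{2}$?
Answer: $259$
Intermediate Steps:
$r = -2$ ($r = -4 + 2 = -2$)
$U{\left(W,t \right)} = -4 - 2 t$ ($U{\left(W,t \right)} = 2 \left(-2 - t\right) = -4 - 2 t$)
$p = 14$ ($p = - (-4 - 10) = \left(-1\right) \left(-14\right) = 14$)
$w{\left(V \right)} = 42$ ($w{\left(V \right)} = 3 \cdot 14 = 42$)
$f{\left(-2,-3 \right)} + 5 w{\left(-5 \right)} = \left(-4 - 3\right)^{2} + 5 \cdot 42 = \left(-7\right)^{2} + 210 = 49 + 210 = 259$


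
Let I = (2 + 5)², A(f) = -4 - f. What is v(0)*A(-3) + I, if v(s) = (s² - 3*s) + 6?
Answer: 43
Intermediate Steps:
v(s) = 6 + s² - 3*s
I = 49 (I = 7² = 49)
v(0)*A(-3) + I = (6 + 0² - 3*0)*(-4 - 1*(-3)) + 49 = (6 + 0 + 0)*(-4 + 3) + 49 = 6*(-1) + 49 = -6 + 49 = 43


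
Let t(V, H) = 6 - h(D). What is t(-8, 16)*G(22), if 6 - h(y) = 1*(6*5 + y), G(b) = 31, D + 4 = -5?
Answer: 651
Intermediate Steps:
D = -9 (D = -4 - 5 = -9)
h(y) = -24 - y (h(y) = 6 - (6*5 + y) = 6 - (30 + y) = 6 + (-30 - y) = -24 - y)
t(V, H) = 21 (t(V, H) = 6 - (-24 - 1*(-9)) = 6 - (-24 + 9) = 6 - 1*(-15) = 6 + 15 = 21)
t(-8, 16)*G(22) = 21*31 = 651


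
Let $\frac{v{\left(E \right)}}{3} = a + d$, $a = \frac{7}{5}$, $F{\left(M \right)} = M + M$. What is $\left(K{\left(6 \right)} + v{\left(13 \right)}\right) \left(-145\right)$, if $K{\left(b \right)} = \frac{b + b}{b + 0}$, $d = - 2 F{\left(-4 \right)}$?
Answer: $-7859$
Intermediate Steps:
$F{\left(M \right)} = 2 M$
$a = \frac{7}{5}$ ($a = 7 \cdot \frac{1}{5} = \frac{7}{5} \approx 1.4$)
$d = 16$ ($d = - 2 \cdot 2 \left(-4\right) = \left(-2\right) \left(-8\right) = 16$)
$v{\left(E \right)} = \frac{261}{5}$ ($v{\left(E \right)} = 3 \left(\frac{7}{5} + 16\right) = 3 \cdot \frac{87}{5} = \frac{261}{5}$)
$K{\left(b \right)} = 2$ ($K{\left(b \right)} = \frac{2 b}{b} = 2$)
$\left(K{\left(6 \right)} + v{\left(13 \right)}\right) \left(-145\right) = \left(2 + \frac{261}{5}\right) \left(-145\right) = \frac{271}{5} \left(-145\right) = -7859$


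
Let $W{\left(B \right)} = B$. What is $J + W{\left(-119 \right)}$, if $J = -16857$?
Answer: $-16976$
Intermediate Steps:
$J + W{\left(-119 \right)} = -16857 - 119 = -16976$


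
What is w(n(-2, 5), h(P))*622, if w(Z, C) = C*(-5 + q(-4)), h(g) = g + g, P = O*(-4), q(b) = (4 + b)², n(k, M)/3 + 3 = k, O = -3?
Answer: -74640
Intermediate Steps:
n(k, M) = -9 + 3*k
P = 12 (P = -3*(-4) = 12)
h(g) = 2*g
w(Z, C) = -5*C (w(Z, C) = C*(-5 + (4 - 4)²) = C*(-5 + 0²) = C*(-5 + 0) = C*(-5) = -5*C)
w(n(-2, 5), h(P))*622 = -10*12*622 = -5*24*622 = -120*622 = -74640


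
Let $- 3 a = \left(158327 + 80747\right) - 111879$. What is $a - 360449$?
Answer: $- \frac{1208542}{3} \approx -4.0285 \cdot 10^{5}$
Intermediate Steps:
$a = - \frac{127195}{3}$ ($a = - \frac{\left(158327 + 80747\right) - 111879}{3} = - \frac{239074 - 111879}{3} = \left(- \frac{1}{3}\right) 127195 = - \frac{127195}{3} \approx -42398.0$)
$a - 360449 = - \frac{127195}{3} - 360449 = - \frac{1208542}{3}$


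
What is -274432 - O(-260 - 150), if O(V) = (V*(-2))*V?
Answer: 61768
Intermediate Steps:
O(V) = -2*V² (O(V) = (-2*V)*V = -2*V²)
-274432 - O(-260 - 150) = -274432 - (-2)*(-260 - 150)² = -274432 - (-2)*(-410)² = -274432 - (-2)*168100 = -274432 - 1*(-336200) = -274432 + 336200 = 61768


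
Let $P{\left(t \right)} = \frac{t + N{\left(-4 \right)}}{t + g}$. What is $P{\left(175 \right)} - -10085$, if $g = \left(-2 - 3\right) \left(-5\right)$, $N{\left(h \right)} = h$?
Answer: $\frac{2017171}{200} \approx 10086.0$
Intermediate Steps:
$g = 25$ ($g = \left(-5\right) \left(-5\right) = 25$)
$P{\left(t \right)} = \frac{-4 + t}{25 + t}$ ($P{\left(t \right)} = \frac{t - 4}{t + 25} = \frac{-4 + t}{25 + t}$)
$P{\left(175 \right)} - -10085 = \frac{-4 + 175}{25 + 175} - -10085 = \frac{1}{200} \cdot 171 + \left(5742 + 4343\right) = \frac{1}{200} \cdot 171 + 10085 = \frac{171}{200} + 10085 = \frac{2017171}{200}$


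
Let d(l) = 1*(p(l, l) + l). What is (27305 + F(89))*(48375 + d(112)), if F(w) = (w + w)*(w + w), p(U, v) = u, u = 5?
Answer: 2860494588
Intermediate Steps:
p(U, v) = 5
d(l) = 5 + l (d(l) = 1*(5 + l) = 5 + l)
F(w) = 4*w² (F(w) = (2*w)*(2*w) = 4*w²)
(27305 + F(89))*(48375 + d(112)) = (27305 + 4*89²)*(48375 + (5 + 112)) = (27305 + 4*7921)*(48375 + 117) = (27305 + 31684)*48492 = 58989*48492 = 2860494588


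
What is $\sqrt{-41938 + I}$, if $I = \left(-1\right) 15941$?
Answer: $3 i \sqrt{6431} \approx 240.58 i$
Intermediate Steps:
$I = -15941$
$\sqrt{-41938 + I} = \sqrt{-41938 - 15941} = \sqrt{-57879} = 3 i \sqrt{6431}$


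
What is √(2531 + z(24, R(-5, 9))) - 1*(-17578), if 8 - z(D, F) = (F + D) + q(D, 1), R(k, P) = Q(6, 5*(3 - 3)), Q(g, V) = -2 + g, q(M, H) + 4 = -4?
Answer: 17578 + √2519 ≈ 17628.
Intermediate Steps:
q(M, H) = -8 (q(M, H) = -4 - 4 = -8)
R(k, P) = 4 (R(k, P) = -2 + 6 = 4)
z(D, F) = 16 - D - F (z(D, F) = 8 - ((F + D) - 8) = 8 - ((D + F) - 8) = 8 - (-8 + D + F) = 8 + (8 - D - F) = 16 - D - F)
√(2531 + z(24, R(-5, 9))) - 1*(-17578) = √(2531 + (16 - 1*24 - 1*4)) - 1*(-17578) = √(2531 + (16 - 24 - 4)) + 17578 = √(2531 - 12) + 17578 = √2519 + 17578 = 17578 + √2519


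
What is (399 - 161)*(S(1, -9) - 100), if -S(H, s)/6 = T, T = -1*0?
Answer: -23800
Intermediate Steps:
T = 0
S(H, s) = 0 (S(H, s) = -6*0 = 0)
(399 - 161)*(S(1, -9) - 100) = (399 - 161)*(0 - 100) = 238*(-100) = -23800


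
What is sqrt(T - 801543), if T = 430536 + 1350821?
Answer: sqrt(979814) ≈ 989.86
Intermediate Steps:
T = 1781357
sqrt(T - 801543) = sqrt(1781357 - 801543) = sqrt(979814)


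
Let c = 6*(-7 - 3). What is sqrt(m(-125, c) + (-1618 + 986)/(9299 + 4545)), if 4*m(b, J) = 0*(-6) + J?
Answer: I*sqrt(180224653)/3461 ≈ 3.8789*I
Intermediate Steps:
c = -60 (c = 6*(-10) = -60)
m(b, J) = J/4 (m(b, J) = (0*(-6) + J)/4 = (0 + J)/4 = J/4)
sqrt(m(-125, c) + (-1618 + 986)/(9299 + 4545)) = sqrt((1/4)*(-60) + (-1618 + 986)/(9299 + 4545)) = sqrt(-15 - 632/13844) = sqrt(-15 - 632*1/13844) = sqrt(-15 - 158/3461) = sqrt(-52073/3461) = I*sqrt(180224653)/3461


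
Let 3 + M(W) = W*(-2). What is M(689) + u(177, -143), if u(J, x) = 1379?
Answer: -2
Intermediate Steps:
M(W) = -3 - 2*W (M(W) = -3 + W*(-2) = -3 - 2*W)
M(689) + u(177, -143) = (-3 - 2*689) + 1379 = (-3 - 1378) + 1379 = -1381 + 1379 = -2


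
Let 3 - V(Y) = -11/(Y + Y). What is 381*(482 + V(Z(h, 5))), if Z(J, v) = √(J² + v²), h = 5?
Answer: 184785 + 4191*√2/20 ≈ 1.8508e+5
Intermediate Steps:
V(Y) = 3 + 11/(2*Y) (V(Y) = 3 - (-11)/(Y + Y) = 3 - (-11)/(2*Y) = 3 + 11/(2*Y))
381*(482 + V(Z(h, 5))) = 381*(482 + (3 + 11/(2*(√(5² + 5²))))) = 381*(482 + (3 + 11/(2*(√(25 + 25))))) = 381*(482 + (3 + 11/(2*(√50)))) = 381*(482 + (3 + 11/(2*((5*√2))))) = 381*(482 + (3 + 11*(√2/10)/2)) = 381*(482 + (3 + 11*√2/20)) = 381*(485 + 11*√2/20) = 184785 + 4191*√2/20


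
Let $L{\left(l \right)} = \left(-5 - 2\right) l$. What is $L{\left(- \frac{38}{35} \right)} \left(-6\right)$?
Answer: $- \frac{228}{5} \approx -45.6$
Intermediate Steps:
$L{\left(l \right)} = - 7 l$
$L{\left(- \frac{38}{35} \right)} \left(-6\right) = - 7 \left(- \frac{38}{35}\right) \left(-6\right) = - 7 \left(\left(-38\right) \frac{1}{35}\right) \left(-6\right) = \left(-7\right) \left(- \frac{38}{35}\right) \left(-6\right) = \frac{38}{5} \left(-6\right) = - \frac{228}{5}$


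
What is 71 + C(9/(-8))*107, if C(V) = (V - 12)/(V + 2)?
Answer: -1534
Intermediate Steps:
C(V) = (-12 + V)/(2 + V)
71 + C(9/(-8))*107 = 71 + ((-12 + 9/(-8))/(2 + 9/(-8)))*107 = 71 + ((-12 + 9*(-⅛))/(2 + 9*(-⅛)))*107 = 71 + ((-12 - 9/8)/(2 - 9/8))*107 = 71 + (-105/8/(7/8))*107 = 71 + ((8/7)*(-105/8))*107 = 71 - 15*107 = 71 - 1605 = -1534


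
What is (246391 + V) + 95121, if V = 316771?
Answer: 658283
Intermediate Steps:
(246391 + V) + 95121 = (246391 + 316771) + 95121 = 563162 + 95121 = 658283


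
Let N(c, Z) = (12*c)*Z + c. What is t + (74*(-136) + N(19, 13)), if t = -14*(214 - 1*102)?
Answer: -8649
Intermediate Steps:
N(c, Z) = c + 12*Z*c (N(c, Z) = 12*Z*c + c = c + 12*Z*c)
t = -1568 (t = -14*(214 - 102) = -14*112 = -1568)
t + (74*(-136) + N(19, 13)) = -1568 + (74*(-136) + 19*(1 + 12*13)) = -1568 + (-10064 + 19*(1 + 156)) = -1568 + (-10064 + 19*157) = -1568 + (-10064 + 2983) = -1568 - 7081 = -8649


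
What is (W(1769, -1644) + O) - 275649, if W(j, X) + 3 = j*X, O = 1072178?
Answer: -2111710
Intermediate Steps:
W(j, X) = -3 + X*j (W(j, X) = -3 + j*X = -3 + X*j)
(W(1769, -1644) + O) - 275649 = ((-3 - 1644*1769) + 1072178) - 275649 = ((-3 - 2908236) + 1072178) - 275649 = (-2908239 + 1072178) - 275649 = -1836061 - 275649 = -2111710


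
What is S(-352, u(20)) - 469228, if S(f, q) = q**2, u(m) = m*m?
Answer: -309228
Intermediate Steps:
u(m) = m**2
S(-352, u(20)) - 469228 = (20**2)**2 - 469228 = 400**2 - 469228 = 160000 - 469228 = -309228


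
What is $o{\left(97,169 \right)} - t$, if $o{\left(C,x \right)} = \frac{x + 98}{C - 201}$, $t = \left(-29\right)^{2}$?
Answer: $- \frac{87731}{104} \approx -843.57$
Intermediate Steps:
$t = 841$
$o{\left(C,x \right)} = \frac{98 + x}{-201 + C}$
$o{\left(97,169 \right)} - t = \frac{98 + 169}{-201 + 97} - 841 = \frac{1}{-104} \cdot 267 - 841 = \left(- \frac{1}{104}\right) 267 - 841 = - \frac{267}{104} - 841 = - \frac{87731}{104}$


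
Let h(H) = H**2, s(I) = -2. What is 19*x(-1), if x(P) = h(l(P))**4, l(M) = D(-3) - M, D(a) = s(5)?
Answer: 19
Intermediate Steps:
D(a) = -2
l(M) = -2 - M
x(P) = (-2 - P)**8 (x(P) = ((-2 - P)**2)**4 = (-2 - P)**8)
19*x(-1) = 19*(2 - 1)**8 = 19*1**8 = 19*1 = 19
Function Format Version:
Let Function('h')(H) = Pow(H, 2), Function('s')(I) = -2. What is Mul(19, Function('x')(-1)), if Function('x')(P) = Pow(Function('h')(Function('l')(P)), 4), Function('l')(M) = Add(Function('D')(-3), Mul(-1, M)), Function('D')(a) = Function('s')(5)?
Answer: 19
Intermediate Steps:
Function('D')(a) = -2
Function('l')(M) = Add(-2, Mul(-1, M))
Function('x')(P) = Pow(Add(-2, Mul(-1, P)), 8) (Function('x')(P) = Pow(Pow(Add(-2, Mul(-1, P)), 2), 4) = Pow(Add(-2, Mul(-1, P)), 8))
Mul(19, Function('x')(-1)) = Mul(19, Pow(Add(2, -1), 8)) = Mul(19, Pow(1, 8)) = Mul(19, 1) = 19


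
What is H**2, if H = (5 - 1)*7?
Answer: 784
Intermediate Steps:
H = 28 (H = 4*7 = 28)
H**2 = 28**2 = 784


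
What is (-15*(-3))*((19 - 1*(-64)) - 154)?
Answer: -3195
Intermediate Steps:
(-15*(-3))*((19 - 1*(-64)) - 154) = 45*((19 + 64) - 154) = 45*(83 - 154) = 45*(-71) = -3195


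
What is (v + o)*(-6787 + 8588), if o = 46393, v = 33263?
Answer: 143460456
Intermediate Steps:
(v + o)*(-6787 + 8588) = (33263 + 46393)*(-6787 + 8588) = 79656*1801 = 143460456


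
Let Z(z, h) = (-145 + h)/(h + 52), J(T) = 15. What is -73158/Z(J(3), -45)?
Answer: 256053/95 ≈ 2695.3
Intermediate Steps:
Z(z, h) = (-145 + h)/(52 + h)
-73158/Z(J(3), -45) = -73158*(52 - 45)/(-145 - 45) = -73158/(-190/7) = -73158*(-7/190) = 256053/95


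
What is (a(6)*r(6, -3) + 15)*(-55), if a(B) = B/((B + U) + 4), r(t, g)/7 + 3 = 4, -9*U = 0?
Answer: -1056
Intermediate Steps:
U = 0 (U = -⅑*0 = 0)
r(t, g) = 7 (r(t, g) = -21 + 7*4 = -21 + 28 = 7)
a(B) = B/(4 + B) (a(B) = B/((B + 0) + 4) = B/(B + 4) = B/(4 + B))
(a(6)*r(6, -3) + 15)*(-55) = ((6/(4 + 6))*7 + 15)*(-55) = ((6/10)*7 + 15)*(-55) = ((6*(⅒))*7 + 15)*(-55) = ((⅗)*7 + 15)*(-55) = (21/5 + 15)*(-55) = (96/5)*(-55) = -1056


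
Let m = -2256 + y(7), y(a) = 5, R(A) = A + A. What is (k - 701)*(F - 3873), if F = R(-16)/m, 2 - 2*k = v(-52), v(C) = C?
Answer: 5875993334/2251 ≈ 2.6104e+6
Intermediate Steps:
R(A) = 2*A
k = 27 (k = 1 - ½*(-52) = 1 + 26 = 27)
m = -2251 (m = -2256 + 5 = -2251)
F = 32/2251 (F = (2*(-16))/(-2251) = -32*(-1/2251) = 32/2251 ≈ 0.014216)
(k - 701)*(F - 3873) = (27 - 701)*(32/2251 - 3873) = -674*(-8718091/2251) = 5875993334/2251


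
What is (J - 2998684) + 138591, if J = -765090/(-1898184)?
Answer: -904830334337/316364 ≈ -2.8601e+6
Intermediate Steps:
J = 127515/316364 (J = -765090*(-1/1898184) = 127515/316364 ≈ 0.40306)
(J - 2998684) + 138591 = (127515/316364 - 2998684) + 138591 = -948675537461/316364 + 138591 = -904830334337/316364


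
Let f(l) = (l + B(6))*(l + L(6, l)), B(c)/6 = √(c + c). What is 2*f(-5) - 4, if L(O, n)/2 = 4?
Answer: -34 + 72*√3 ≈ 90.708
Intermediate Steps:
B(c) = 6*√2*√c (B(c) = 6*√(c + c) = 6*√(2*c) = 6*(√2*√c) = 6*√2*√c)
L(O, n) = 8 (L(O, n) = 2*4 = 8)
f(l) = (8 + l)*(l + 12*√3) (f(l) = (l + 6*√2*√6)*(l + 8) = (l + 12*√3)*(8 + l) = (8 + l)*(l + 12*√3))
2*f(-5) - 4 = 2*((-5)² + 8*(-5) + 96*√3 + 12*(-5)*√3) - 4 = 2*(25 - 40 + 96*√3 - 60*√3) - 4 = 2*(-15 + 36*√3) - 4 = (-30 + 72*√3) - 4 = -34 + 72*√3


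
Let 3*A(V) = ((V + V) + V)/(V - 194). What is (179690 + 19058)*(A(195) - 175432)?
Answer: -34828003276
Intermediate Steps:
A(V) = V/(-194 + V) (A(V) = (((V + V) + V)/(V - 194))/3 = ((2*V + V)/(-194 + V))/3 = ((3*V)/(-194 + V))/3 = (3*V/(-194 + V))/3 = V/(-194 + V))
(179690 + 19058)*(A(195) - 175432) = (179690 + 19058)*(195/(-194 + 195) - 175432) = 198748*(195/1 - 175432) = 198748*(195*1 - 175432) = 198748*(195 - 175432) = 198748*(-175237) = -34828003276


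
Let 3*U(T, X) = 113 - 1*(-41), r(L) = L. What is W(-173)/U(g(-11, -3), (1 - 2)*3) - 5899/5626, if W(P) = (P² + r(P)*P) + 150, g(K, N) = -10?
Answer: 505953289/433202 ≈ 1167.9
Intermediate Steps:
W(P) = 150 + 2*P² (W(P) = (P² + P*P) + 150 = (P² + P²) + 150 = 2*P² + 150 = 150 + 2*P²)
U(T, X) = 154/3 (U(T, X) = (113 - 1*(-41))/3 = (113 + 41)/3 = (⅓)*154 = 154/3)
W(-173)/U(g(-11, -3), (1 - 2)*3) - 5899/5626 = (150 + 2*(-173)²)/(154/3) - 5899/5626 = (150 + 2*29929)*(3/154) - 5899*1/5626 = (150 + 59858)*(3/154) - 5899/5626 = 60008*(3/154) - 5899/5626 = 90012/77 - 5899/5626 = 505953289/433202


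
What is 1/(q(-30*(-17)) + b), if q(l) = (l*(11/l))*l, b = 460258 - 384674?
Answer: 1/81194 ≈ 1.2316e-5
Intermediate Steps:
b = 75584
q(l) = 11*l
1/(q(-30*(-17)) + b) = 1/(11*(-30*(-17)) + 75584) = 1/(11*510 + 75584) = 1/(5610 + 75584) = 1/81194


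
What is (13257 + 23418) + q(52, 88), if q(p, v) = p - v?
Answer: 36639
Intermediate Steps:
(13257 + 23418) + q(52, 88) = (13257 + 23418) + (52 - 1*88) = 36675 + (52 - 88) = 36675 - 36 = 36639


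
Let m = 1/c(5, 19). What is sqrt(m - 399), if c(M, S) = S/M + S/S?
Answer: I*sqrt(57426)/12 ≈ 19.97*I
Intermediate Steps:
c(M, S) = 1 + S/M (c(M, S) = S/M + 1 = 1 + S/M)
m = 5/24 (m = 1/((5 + 19)/5) = 1/((1/5)*24) = 1/(24/5) = 5/24 ≈ 0.20833)
sqrt(m - 399) = sqrt(5/24 - 399) = sqrt(-9571/24) = I*sqrt(57426)/12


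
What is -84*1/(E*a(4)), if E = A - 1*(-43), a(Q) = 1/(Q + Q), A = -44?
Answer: 672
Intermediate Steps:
a(Q) = 1/(2*Q)
E = -1 (E = -44 - 1*(-43) = -44 + 43 = -1)
-84*1/(E*a(4)) = -84/(((½)/4)*(-1)) = -84/(((½)*(¼))*(-1)) = -84/((⅛)*(-1)) = -84/(-⅛) = -84*(-8) = 672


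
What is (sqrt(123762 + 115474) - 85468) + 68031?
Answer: -17437 + 2*sqrt(59809) ≈ -16948.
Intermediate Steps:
(sqrt(123762 + 115474) - 85468) + 68031 = (sqrt(239236) - 85468) + 68031 = (2*sqrt(59809) - 85468) + 68031 = (-85468 + 2*sqrt(59809)) + 68031 = -17437 + 2*sqrt(59809)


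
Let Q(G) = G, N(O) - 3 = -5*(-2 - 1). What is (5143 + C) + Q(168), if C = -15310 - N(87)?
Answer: -10017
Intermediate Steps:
N(O) = 18 (N(O) = 3 - 5*(-2 - 1) = 3 - 5*(-3) = 3 + 15 = 18)
C = -15328 (C = -15310 - 1*18 = -15310 - 18 = -15328)
(5143 + C) + Q(168) = (5143 - 15328) + 168 = -10185 + 168 = -10017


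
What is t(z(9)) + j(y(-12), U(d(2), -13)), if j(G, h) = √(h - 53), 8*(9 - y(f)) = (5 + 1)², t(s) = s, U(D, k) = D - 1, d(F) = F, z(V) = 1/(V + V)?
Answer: 1/18 + 2*I*√13 ≈ 0.055556 + 7.2111*I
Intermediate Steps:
z(V) = 1/(2*V)
U(D, k) = -1 + D
y(f) = 9/2 (y(f) = 9 - (5 + 1)²/8 = 9 - ⅛*6² = 9 - ⅛*36 = 9 - 9/2 = 9/2)
j(G, h) = √(-53 + h)
t(z(9)) + j(y(-12), U(d(2), -13)) = (½)/9 + √(-53 + (-1 + 2)) = (½)*(⅑) + √(-53 + 1) = 1/18 + √(-52) = 1/18 + 2*I*√13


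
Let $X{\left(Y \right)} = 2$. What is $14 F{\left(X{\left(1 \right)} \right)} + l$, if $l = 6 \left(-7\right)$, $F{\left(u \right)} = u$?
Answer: $-14$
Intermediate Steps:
$l = -42$
$14 F{\left(X{\left(1 \right)} \right)} + l = 14 \cdot 2 - 42 = 28 - 42 = -14$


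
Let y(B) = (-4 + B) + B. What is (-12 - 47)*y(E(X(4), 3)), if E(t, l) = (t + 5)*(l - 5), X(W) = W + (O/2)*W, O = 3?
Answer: 3776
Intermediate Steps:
X(W) = 5*W/2 (X(W) = W + (3/2)*W = W + (3*(½))*W = W + 3*W/2 = 5*W/2)
E(t, l) = (-5 + l)*(5 + t) (E(t, l) = (5 + t)*(-5 + l) = (-5 + l)*(5 + t))
y(B) = -4 + 2*B
(-12 - 47)*y(E(X(4), 3)) = (-12 - 47)*(-4 + 2*(-25 - 25*4/2 + 5*3 + 3*((5/2)*4))) = -59*(-4 + 2*(-25 - 5*10 + 15 + 3*10)) = -59*(-4 + 2*(-25 - 50 + 15 + 30)) = -59*(-4 + 2*(-30)) = -59*(-4 - 60) = -59*(-64) = 3776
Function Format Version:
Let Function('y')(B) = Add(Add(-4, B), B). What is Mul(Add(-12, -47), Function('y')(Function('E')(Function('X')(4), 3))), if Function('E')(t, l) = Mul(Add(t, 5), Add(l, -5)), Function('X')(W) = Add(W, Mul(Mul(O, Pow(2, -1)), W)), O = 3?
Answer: 3776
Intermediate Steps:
Function('X')(W) = Mul(Rational(5, 2), W) (Function('X')(W) = Add(W, Mul(Mul(3, Pow(2, -1)), W)) = Add(W, Mul(Mul(3, Rational(1, 2)), W)) = Add(W, Mul(Rational(3, 2), W)) = Mul(Rational(5, 2), W))
Function('E')(t, l) = Mul(Add(-5, l), Add(5, t)) (Function('E')(t, l) = Mul(Add(5, t), Add(-5, l)) = Mul(Add(-5, l), Add(5, t)))
Function('y')(B) = Add(-4, Mul(2, B))
Mul(Add(-12, -47), Function('y')(Function('E')(Function('X')(4), 3))) = Mul(Add(-12, -47), Add(-4, Mul(2, Add(-25, Mul(-5, Mul(Rational(5, 2), 4)), Mul(5, 3), Mul(3, Mul(Rational(5, 2), 4)))))) = Mul(-59, Add(-4, Mul(2, Add(-25, Mul(-5, 10), 15, Mul(3, 10))))) = Mul(-59, Add(-4, Mul(2, Add(-25, -50, 15, 30)))) = Mul(-59, Add(-4, Mul(2, -30))) = Mul(-59, Add(-4, -60)) = Mul(-59, -64) = 3776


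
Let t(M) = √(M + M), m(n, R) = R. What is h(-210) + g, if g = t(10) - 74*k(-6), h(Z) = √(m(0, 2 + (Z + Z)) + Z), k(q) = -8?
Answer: 592 + 2*√5 + 2*I*√157 ≈ 596.47 + 25.06*I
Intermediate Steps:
t(M) = √2*√M (t(M) = √(2*M) = √2*√M)
h(Z) = √(2 + 3*Z) (h(Z) = √((2 + (Z + Z)) + Z) = √((2 + 2*Z) + Z) = √(2 + 3*Z))
g = 592 + 2*√5 (g = √2*√10 - 74*(-8) = 2*√5 + 592 = 592 + 2*√5 ≈ 596.47)
h(-210) + g = √(2 + 3*(-210)) + (592 + 2*√5) = √(2 - 630) + (592 + 2*√5) = √(-628) + (592 + 2*√5) = 2*I*√157 + (592 + 2*√5) = 592 + 2*√5 + 2*I*√157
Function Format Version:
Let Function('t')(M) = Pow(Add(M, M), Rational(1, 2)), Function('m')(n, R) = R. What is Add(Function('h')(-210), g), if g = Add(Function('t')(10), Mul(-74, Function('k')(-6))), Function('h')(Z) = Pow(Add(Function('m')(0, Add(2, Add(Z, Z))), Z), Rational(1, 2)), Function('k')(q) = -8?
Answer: Add(592, Mul(2, Pow(5, Rational(1, 2))), Mul(2, I, Pow(157, Rational(1, 2)))) ≈ Add(596.47, Mul(25.060, I))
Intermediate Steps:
Function('t')(M) = Mul(Pow(2, Rational(1, 2)), Pow(M, Rational(1, 2))) (Function('t')(M) = Pow(Mul(2, M), Rational(1, 2)) = Mul(Pow(2, Rational(1, 2)), Pow(M, Rational(1, 2))))
Function('h')(Z) = Pow(Add(2, Mul(3, Z)), Rational(1, 2)) (Function('h')(Z) = Pow(Add(Add(2, Add(Z, Z)), Z), Rational(1, 2)) = Pow(Add(Add(2, Mul(2, Z)), Z), Rational(1, 2)) = Pow(Add(2, Mul(3, Z)), Rational(1, 2)))
g = Add(592, Mul(2, Pow(5, Rational(1, 2)))) (g = Add(Mul(Pow(2, Rational(1, 2)), Pow(10, Rational(1, 2))), Mul(-74, -8)) = Add(Mul(2, Pow(5, Rational(1, 2))), 592) = Add(592, Mul(2, Pow(5, Rational(1, 2)))) ≈ 596.47)
Add(Function('h')(-210), g) = Add(Pow(Add(2, Mul(3, -210)), Rational(1, 2)), Add(592, Mul(2, Pow(5, Rational(1, 2))))) = Add(Pow(Add(2, -630), Rational(1, 2)), Add(592, Mul(2, Pow(5, Rational(1, 2))))) = Add(Pow(-628, Rational(1, 2)), Add(592, Mul(2, Pow(5, Rational(1, 2))))) = Add(Mul(2, I, Pow(157, Rational(1, 2))), Add(592, Mul(2, Pow(5, Rational(1, 2))))) = Add(592, Mul(2, Pow(5, Rational(1, 2))), Mul(2, I, Pow(157, Rational(1, 2))))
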